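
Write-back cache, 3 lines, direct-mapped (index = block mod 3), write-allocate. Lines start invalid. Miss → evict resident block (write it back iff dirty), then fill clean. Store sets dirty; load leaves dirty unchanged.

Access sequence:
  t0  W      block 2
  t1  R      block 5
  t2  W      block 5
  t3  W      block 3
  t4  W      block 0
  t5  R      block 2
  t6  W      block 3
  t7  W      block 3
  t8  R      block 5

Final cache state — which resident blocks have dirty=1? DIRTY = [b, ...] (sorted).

0: W B2 -> L2 miss  d=D]
1: R B5 -> L2 miss wb->B2  d=-]
2: W B5 -> L2 hit  d=D]
3: W B3 -> L0 miss  d=D]
4: W B0 -> L0 miss wb->B3  d=D]
5: R B2 -> L2 miss wb->B5  d=-]
6: W B3 -> L0 miss wb->B0  d=D]
7: W B3 -> L0 hit  d=D]
8: R B5 -> L2 miss  d=-]

DIRTY = [3]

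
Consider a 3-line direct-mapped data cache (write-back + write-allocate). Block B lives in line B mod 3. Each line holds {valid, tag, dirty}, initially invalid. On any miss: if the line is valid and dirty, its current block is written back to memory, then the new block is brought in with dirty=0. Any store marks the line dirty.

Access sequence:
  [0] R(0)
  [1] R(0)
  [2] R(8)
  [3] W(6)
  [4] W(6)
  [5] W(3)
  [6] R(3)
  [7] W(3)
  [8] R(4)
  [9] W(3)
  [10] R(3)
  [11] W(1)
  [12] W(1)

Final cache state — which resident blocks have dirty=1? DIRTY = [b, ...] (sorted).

0: R B0 -> L0 miss  d=-]
1: R B0 -> L0 hit  d=-]
2: R B8 -> L2 miss  d=-]
3: W B6 -> L0 miss  d=D]
4: W B6 -> L0 hit  d=D]
5: W B3 -> L0 miss wb->B6  d=D]
6: R B3 -> L0 hit  d=D]
7: W B3 -> L0 hit  d=D]
8: R B4 -> L1 miss  d=-]
9: W B3 -> L0 hit  d=D]
10: R B3 -> L0 hit  d=D]
11: W B1 -> L1 miss  d=D]
12: W B1 -> L1 hit  d=D]

DIRTY = [1, 3]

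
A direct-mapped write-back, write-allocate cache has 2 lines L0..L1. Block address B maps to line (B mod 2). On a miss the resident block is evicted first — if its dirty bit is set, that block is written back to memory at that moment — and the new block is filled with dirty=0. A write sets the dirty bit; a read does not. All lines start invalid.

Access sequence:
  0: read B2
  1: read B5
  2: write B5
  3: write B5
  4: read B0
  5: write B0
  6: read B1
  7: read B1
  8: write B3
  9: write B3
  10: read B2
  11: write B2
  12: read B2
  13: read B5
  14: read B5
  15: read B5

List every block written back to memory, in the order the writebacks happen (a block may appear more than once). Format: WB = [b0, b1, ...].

  0 | R B2 → L0 miss [-]
  1 | R B5 → L1 miss [-]
  2 | W B5 → L1 hit [D]
  3 | W B5 → L1 hit [D]
  4 | R B0 → L0 miss [-]
  5 | W B0 → L0 hit [D]
  6 | R B1 → L1 miss wb→B5 [-]
  7 | R B1 → L1 hit [-]
  8 | W B3 → L1 miss [D]
  9 | W B3 → L1 hit [D]
  10 | R B2 → L0 miss wb→B0 [-]
  11 | W B2 → L0 hit [D]
  12 | R B2 → L0 hit [D]
  13 | R B5 → L1 miss wb→B3 [-]
  14 | R B5 → L1 hit [-]
  15 | R B5 → L1 hit [-]

WB = [5, 0, 3]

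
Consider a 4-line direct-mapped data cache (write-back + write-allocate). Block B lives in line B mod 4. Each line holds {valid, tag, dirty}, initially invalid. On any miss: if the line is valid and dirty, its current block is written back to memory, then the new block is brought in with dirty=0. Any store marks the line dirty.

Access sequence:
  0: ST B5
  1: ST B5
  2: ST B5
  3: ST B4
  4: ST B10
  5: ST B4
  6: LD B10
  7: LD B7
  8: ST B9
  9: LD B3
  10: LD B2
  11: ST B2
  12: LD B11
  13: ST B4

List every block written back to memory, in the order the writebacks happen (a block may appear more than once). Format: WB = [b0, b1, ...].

WB = [5, 10]

0: W B5 -> L1 miss  d=D]
1: W B5 -> L1 hit  d=D]
2: W B5 -> L1 hit  d=D]
3: W B4 -> L0 miss  d=D]
4: W B10 -> L2 miss  d=D]
5: W B4 -> L0 hit  d=D]
6: R B10 -> L2 hit  d=D]
7: R B7 -> L3 miss  d=-]
8: W B9 -> L1 miss wb->B5  d=D]
9: R B3 -> L3 miss  d=-]
10: R B2 -> L2 miss wb->B10  d=-]
11: W B2 -> L2 hit  d=D]
12: R B11 -> L3 miss  d=-]
13: W B4 -> L0 hit  d=D]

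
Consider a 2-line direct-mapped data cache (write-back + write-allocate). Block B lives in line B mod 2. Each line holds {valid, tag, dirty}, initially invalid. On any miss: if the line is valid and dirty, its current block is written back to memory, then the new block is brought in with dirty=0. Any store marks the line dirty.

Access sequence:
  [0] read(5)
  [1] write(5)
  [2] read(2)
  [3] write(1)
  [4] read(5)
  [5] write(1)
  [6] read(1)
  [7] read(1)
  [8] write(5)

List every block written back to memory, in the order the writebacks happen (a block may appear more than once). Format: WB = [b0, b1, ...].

0: R B5 -> L1 miss  d=-]
1: W B5 -> L1 hit  d=D]
2: R B2 -> L0 miss  d=-]
3: W B1 -> L1 miss wb->B5  d=D]
4: R B5 -> L1 miss wb->B1  d=-]
5: W B1 -> L1 miss  d=D]
6: R B1 -> L1 hit  d=D]
7: R B1 -> L1 hit  d=D]
8: W B5 -> L1 miss wb->B1  d=D]

WB = [5, 1, 1]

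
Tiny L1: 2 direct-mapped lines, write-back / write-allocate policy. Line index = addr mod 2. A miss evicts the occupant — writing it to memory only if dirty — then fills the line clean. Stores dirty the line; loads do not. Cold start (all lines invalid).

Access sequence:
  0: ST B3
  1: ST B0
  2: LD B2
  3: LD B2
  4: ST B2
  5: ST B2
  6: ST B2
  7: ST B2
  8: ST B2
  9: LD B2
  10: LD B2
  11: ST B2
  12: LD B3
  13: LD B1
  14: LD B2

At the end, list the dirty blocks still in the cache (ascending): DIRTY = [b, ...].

DIRTY = [2]

0: W B3 → L1 miss [D]
1: W B0 → L0 miss [D]
2: R B2 → L0 miss wb→B0 [-]
3: R B2 → L0 hit [-]
4: W B2 → L0 hit [D]
5: W B2 → L0 hit [D]
6: W B2 → L0 hit [D]
7: W B2 → L0 hit [D]
8: W B2 → L0 hit [D]
9: R B2 → L0 hit [D]
10: R B2 → L0 hit [D]
11: W B2 → L0 hit [D]
12: R B3 → L1 hit [D]
13: R B1 → L1 miss wb→B3 [-]
14: R B2 → L0 hit [D]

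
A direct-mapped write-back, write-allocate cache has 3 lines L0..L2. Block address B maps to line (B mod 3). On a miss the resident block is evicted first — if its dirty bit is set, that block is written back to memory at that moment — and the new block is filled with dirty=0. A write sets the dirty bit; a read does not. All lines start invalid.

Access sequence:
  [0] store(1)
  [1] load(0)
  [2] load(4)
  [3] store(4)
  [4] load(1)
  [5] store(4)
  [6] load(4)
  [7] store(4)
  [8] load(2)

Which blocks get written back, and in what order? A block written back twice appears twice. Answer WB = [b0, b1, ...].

WB = [1, 4]

0: W B1 → L1 miss [D]
1: R B0 → L0 miss [-]
2: R B4 → L1 miss wb→B1 [-]
3: W B4 → L1 hit [D]
4: R B1 → L1 miss wb→B4 [-]
5: W B4 → L1 miss [D]
6: R B4 → L1 hit [D]
7: W B4 → L1 hit [D]
8: R B2 → L2 miss [-]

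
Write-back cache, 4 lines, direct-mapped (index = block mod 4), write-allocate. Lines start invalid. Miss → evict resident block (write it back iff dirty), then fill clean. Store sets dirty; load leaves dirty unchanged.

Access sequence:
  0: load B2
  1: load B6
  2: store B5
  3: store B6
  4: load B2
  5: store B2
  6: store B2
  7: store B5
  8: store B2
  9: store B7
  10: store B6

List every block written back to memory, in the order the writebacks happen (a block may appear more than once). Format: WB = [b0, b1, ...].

WB = [6, 2]

0: R B2 -> L2 miss  d=-]
1: R B6 -> L2 miss  d=-]
2: W B5 -> L1 miss  d=D]
3: W B6 -> L2 hit  d=D]
4: R B2 -> L2 miss wb->B6  d=-]
5: W B2 -> L2 hit  d=D]
6: W B2 -> L2 hit  d=D]
7: W B5 -> L1 hit  d=D]
8: W B2 -> L2 hit  d=D]
9: W B7 -> L3 miss  d=D]
10: W B6 -> L2 miss wb->B2  d=D]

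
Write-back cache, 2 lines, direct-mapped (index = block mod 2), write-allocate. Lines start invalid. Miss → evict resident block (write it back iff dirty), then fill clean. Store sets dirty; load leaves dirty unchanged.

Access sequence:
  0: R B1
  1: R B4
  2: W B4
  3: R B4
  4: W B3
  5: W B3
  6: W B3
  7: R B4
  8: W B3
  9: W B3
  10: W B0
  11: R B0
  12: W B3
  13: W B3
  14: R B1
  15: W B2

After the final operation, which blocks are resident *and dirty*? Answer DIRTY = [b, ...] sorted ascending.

DIRTY = [2]

0: R B1 → L1 miss [-]
1: R B4 → L0 miss [-]
2: W B4 → L0 hit [D]
3: R B4 → L0 hit [D]
4: W B3 → L1 miss [D]
5: W B3 → L1 hit [D]
6: W B3 → L1 hit [D]
7: R B4 → L0 hit [D]
8: W B3 → L1 hit [D]
9: W B3 → L1 hit [D]
10: W B0 → L0 miss wb→B4 [D]
11: R B0 → L0 hit [D]
12: W B3 → L1 hit [D]
13: W B3 → L1 hit [D]
14: R B1 → L1 miss wb→B3 [-]
15: W B2 → L0 miss wb→B0 [D]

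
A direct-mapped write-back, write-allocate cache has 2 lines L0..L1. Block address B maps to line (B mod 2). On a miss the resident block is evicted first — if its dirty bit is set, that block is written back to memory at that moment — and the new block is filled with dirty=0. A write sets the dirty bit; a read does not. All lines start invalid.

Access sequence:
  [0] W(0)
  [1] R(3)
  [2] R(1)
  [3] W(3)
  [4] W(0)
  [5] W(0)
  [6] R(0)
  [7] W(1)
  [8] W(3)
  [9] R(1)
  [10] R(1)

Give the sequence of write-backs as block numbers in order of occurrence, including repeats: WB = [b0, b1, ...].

WB = [3, 1, 3]

  0 | W B0 → L0 miss [D]
  1 | R B3 → L1 miss [-]
  2 | R B1 → L1 miss [-]
  3 | W B3 → L1 miss [D]
  4 | W B0 → L0 hit [D]
  5 | W B0 → L0 hit [D]
  6 | R B0 → L0 hit [D]
  7 | W B1 → L1 miss wb→B3 [D]
  8 | W B3 → L1 miss wb→B1 [D]
  9 | R B1 → L1 miss wb→B3 [-]
  10 | R B1 → L1 hit [-]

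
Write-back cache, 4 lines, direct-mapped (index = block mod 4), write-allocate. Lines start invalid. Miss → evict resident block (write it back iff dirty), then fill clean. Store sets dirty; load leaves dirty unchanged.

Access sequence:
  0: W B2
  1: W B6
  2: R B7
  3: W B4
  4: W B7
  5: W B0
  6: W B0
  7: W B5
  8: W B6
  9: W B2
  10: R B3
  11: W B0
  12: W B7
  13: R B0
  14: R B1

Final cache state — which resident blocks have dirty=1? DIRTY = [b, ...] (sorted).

DIRTY = [0, 2, 7]

0: W B2 → L2 miss [D]
1: W B6 → L2 miss wb→B2 [D]
2: R B7 → L3 miss [-]
3: W B4 → L0 miss [D]
4: W B7 → L3 hit [D]
5: W B0 → L0 miss wb→B4 [D]
6: W B0 → L0 hit [D]
7: W B5 → L1 miss [D]
8: W B6 → L2 hit [D]
9: W B2 → L2 miss wb→B6 [D]
10: R B3 → L3 miss wb→B7 [-]
11: W B0 → L0 hit [D]
12: W B7 → L3 miss [D]
13: R B0 → L0 hit [D]
14: R B1 → L1 miss wb→B5 [-]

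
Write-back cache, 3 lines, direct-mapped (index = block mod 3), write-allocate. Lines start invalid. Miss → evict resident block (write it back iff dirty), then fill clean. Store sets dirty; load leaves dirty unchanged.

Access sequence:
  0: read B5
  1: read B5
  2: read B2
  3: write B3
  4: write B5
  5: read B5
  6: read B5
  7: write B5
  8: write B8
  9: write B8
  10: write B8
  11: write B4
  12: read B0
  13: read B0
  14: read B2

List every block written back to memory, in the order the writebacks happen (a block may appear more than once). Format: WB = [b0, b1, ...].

0: R B5 -> L2 miss  d=-]
1: R B5 -> L2 hit  d=-]
2: R B2 -> L2 miss  d=-]
3: W B3 -> L0 miss  d=D]
4: W B5 -> L2 miss  d=D]
5: R B5 -> L2 hit  d=D]
6: R B5 -> L2 hit  d=D]
7: W B5 -> L2 hit  d=D]
8: W B8 -> L2 miss wb->B5  d=D]
9: W B8 -> L2 hit  d=D]
10: W B8 -> L2 hit  d=D]
11: W B4 -> L1 miss  d=D]
12: R B0 -> L0 miss wb->B3  d=-]
13: R B0 -> L0 hit  d=-]
14: R B2 -> L2 miss wb->B8  d=-]

WB = [5, 3, 8]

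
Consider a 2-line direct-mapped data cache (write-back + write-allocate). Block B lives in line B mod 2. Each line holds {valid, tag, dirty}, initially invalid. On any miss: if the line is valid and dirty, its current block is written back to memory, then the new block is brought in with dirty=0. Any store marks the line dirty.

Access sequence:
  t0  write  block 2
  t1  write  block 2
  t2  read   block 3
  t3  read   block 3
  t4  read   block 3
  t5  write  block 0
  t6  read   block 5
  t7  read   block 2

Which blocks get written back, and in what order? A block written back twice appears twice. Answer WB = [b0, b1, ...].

  0 | W B2 → L0 miss [D]
  1 | W B2 → L0 hit [D]
  2 | R B3 → L1 miss [-]
  3 | R B3 → L1 hit [-]
  4 | R B3 → L1 hit [-]
  5 | W B0 → L0 miss wb→B2 [D]
  6 | R B5 → L1 miss [-]
  7 | R B2 → L0 miss wb→B0 [-]

WB = [2, 0]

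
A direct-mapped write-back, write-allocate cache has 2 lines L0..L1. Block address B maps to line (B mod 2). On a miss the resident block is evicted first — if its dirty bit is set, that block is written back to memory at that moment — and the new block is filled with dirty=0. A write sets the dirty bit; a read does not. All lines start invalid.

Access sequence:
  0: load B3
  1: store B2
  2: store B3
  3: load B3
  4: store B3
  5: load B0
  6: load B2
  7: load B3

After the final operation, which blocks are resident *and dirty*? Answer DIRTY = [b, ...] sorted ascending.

0: R B3 → L1 miss [-]
1: W B2 → L0 miss [D]
2: W B3 → L1 hit [D]
3: R B3 → L1 hit [D]
4: W B3 → L1 hit [D]
5: R B0 → L0 miss wb→B2 [-]
6: R B2 → L0 miss [-]
7: R B3 → L1 hit [D]

DIRTY = [3]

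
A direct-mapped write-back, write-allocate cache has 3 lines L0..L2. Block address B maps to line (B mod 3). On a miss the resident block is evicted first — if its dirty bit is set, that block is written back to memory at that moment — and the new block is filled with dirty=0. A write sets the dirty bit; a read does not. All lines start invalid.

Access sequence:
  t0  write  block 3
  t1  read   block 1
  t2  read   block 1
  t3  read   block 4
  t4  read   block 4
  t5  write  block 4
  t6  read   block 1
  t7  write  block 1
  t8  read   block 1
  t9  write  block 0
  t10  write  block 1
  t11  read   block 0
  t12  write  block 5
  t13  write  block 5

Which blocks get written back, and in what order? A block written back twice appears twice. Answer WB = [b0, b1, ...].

WB = [4, 3]

0: W B3 → L0 miss [D]
1: R B1 → L1 miss [-]
2: R B1 → L1 hit [-]
3: R B4 → L1 miss [-]
4: R B4 → L1 hit [-]
5: W B4 → L1 hit [D]
6: R B1 → L1 miss wb→B4 [-]
7: W B1 → L1 hit [D]
8: R B1 → L1 hit [D]
9: W B0 → L0 miss wb→B3 [D]
10: W B1 → L1 hit [D]
11: R B0 → L0 hit [D]
12: W B5 → L2 miss [D]
13: W B5 → L2 hit [D]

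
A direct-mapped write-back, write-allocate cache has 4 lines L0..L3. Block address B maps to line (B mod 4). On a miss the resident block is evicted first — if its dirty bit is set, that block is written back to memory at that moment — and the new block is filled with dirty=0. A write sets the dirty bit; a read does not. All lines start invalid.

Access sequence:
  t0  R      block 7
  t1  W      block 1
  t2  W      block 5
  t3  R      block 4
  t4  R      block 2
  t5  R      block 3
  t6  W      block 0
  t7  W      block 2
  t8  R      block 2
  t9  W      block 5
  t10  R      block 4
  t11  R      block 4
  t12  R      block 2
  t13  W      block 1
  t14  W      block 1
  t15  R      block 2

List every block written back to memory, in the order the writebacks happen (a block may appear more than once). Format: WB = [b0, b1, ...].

  0 | R B7 → L3 miss [-]
  1 | W B1 → L1 miss [D]
  2 | W B5 → L1 miss wb→B1 [D]
  3 | R B4 → L0 miss [-]
  4 | R B2 → L2 miss [-]
  5 | R B3 → L3 miss [-]
  6 | W B0 → L0 miss [D]
  7 | W B2 → L2 hit [D]
  8 | R B2 → L2 hit [D]
  9 | W B5 → L1 hit [D]
  10 | R B4 → L0 miss wb→B0 [-]
  11 | R B4 → L0 hit [-]
  12 | R B2 → L2 hit [D]
  13 | W B1 → L1 miss wb→B5 [D]
  14 | W B1 → L1 hit [D]
  15 | R B2 → L2 hit [D]

WB = [1, 0, 5]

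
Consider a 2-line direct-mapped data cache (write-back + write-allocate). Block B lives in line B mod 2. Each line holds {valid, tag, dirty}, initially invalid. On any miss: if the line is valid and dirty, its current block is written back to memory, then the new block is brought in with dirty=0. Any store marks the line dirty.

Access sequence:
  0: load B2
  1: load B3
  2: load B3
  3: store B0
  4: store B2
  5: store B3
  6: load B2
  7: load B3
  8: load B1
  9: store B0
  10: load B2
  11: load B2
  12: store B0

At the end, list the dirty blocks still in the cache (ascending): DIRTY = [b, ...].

DIRTY = [0]

0: R B2 -> L0 miss  d=-]
1: R B3 -> L1 miss  d=-]
2: R B3 -> L1 hit  d=-]
3: W B0 -> L0 miss  d=D]
4: W B2 -> L0 miss wb->B0  d=D]
5: W B3 -> L1 hit  d=D]
6: R B2 -> L0 hit  d=D]
7: R B3 -> L1 hit  d=D]
8: R B1 -> L1 miss wb->B3  d=-]
9: W B0 -> L0 miss wb->B2  d=D]
10: R B2 -> L0 miss wb->B0  d=-]
11: R B2 -> L0 hit  d=-]
12: W B0 -> L0 miss  d=D]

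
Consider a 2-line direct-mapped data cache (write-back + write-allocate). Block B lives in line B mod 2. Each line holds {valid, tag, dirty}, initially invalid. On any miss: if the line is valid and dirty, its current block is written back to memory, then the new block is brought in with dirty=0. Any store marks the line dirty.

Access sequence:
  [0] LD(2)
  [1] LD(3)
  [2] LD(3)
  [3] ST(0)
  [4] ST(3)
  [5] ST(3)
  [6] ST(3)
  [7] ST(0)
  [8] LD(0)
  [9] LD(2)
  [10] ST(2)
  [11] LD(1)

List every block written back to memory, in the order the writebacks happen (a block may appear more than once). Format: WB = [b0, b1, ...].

0: R B2 → L0 miss [-]
1: R B3 → L1 miss [-]
2: R B3 → L1 hit [-]
3: W B0 → L0 miss [D]
4: W B3 → L1 hit [D]
5: W B3 → L1 hit [D]
6: W B3 → L1 hit [D]
7: W B0 → L0 hit [D]
8: R B0 → L0 hit [D]
9: R B2 → L0 miss wb→B0 [-]
10: W B2 → L0 hit [D]
11: R B1 → L1 miss wb→B3 [-]

WB = [0, 3]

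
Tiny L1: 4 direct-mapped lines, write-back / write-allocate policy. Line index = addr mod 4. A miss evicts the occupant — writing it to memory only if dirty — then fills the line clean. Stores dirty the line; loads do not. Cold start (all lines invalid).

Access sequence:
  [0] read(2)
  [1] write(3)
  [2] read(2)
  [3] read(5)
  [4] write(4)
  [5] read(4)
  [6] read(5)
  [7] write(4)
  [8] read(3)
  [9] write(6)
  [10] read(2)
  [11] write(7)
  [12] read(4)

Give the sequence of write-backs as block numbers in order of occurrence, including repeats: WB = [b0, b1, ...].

WB = [6, 3]

0: R B2 → L2 miss [-]
1: W B3 → L3 miss [D]
2: R B2 → L2 hit [-]
3: R B5 → L1 miss [-]
4: W B4 → L0 miss [D]
5: R B4 → L0 hit [D]
6: R B5 → L1 hit [-]
7: W B4 → L0 hit [D]
8: R B3 → L3 hit [D]
9: W B6 → L2 miss [D]
10: R B2 → L2 miss wb→B6 [-]
11: W B7 → L3 miss wb→B3 [D]
12: R B4 → L0 hit [D]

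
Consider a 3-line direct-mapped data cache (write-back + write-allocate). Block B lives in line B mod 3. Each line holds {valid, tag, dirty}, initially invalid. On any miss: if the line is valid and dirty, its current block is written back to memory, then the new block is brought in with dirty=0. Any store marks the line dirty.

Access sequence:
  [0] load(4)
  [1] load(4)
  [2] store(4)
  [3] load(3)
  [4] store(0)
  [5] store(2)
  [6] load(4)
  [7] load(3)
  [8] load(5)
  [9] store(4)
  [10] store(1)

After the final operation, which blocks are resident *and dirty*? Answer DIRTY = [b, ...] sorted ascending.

0: R B4 -> L1 miss  d=-]
1: R B4 -> L1 hit  d=-]
2: W B4 -> L1 hit  d=D]
3: R B3 -> L0 miss  d=-]
4: W B0 -> L0 miss  d=D]
5: W B2 -> L2 miss  d=D]
6: R B4 -> L1 hit  d=D]
7: R B3 -> L0 miss wb->B0  d=-]
8: R B5 -> L2 miss wb->B2  d=-]
9: W B4 -> L1 hit  d=D]
10: W B1 -> L1 miss wb->B4  d=D]

DIRTY = [1]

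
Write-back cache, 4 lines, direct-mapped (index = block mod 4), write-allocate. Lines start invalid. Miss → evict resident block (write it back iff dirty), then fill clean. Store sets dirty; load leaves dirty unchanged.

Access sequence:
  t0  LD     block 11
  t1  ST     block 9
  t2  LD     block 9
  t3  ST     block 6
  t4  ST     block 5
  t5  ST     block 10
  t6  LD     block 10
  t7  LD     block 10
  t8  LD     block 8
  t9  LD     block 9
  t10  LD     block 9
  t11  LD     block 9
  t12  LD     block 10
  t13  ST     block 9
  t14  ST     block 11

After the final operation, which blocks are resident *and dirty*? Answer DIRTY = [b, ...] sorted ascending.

DIRTY = [9, 10, 11]

0: R B11 → L3 miss [-]
1: W B9 → L1 miss [D]
2: R B9 → L1 hit [D]
3: W B6 → L2 miss [D]
4: W B5 → L1 miss wb→B9 [D]
5: W B10 → L2 miss wb→B6 [D]
6: R B10 → L2 hit [D]
7: R B10 → L2 hit [D]
8: R B8 → L0 miss [-]
9: R B9 → L1 miss wb→B5 [-]
10: R B9 → L1 hit [-]
11: R B9 → L1 hit [-]
12: R B10 → L2 hit [D]
13: W B9 → L1 hit [D]
14: W B11 → L3 hit [D]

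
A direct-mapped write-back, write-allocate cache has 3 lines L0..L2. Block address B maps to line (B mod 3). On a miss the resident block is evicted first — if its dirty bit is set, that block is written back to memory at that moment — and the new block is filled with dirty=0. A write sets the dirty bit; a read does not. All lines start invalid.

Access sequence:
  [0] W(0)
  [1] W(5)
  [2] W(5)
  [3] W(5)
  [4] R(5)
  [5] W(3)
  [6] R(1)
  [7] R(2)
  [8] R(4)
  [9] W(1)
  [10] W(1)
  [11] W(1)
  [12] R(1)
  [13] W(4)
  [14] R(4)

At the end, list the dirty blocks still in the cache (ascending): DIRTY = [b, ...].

DIRTY = [3, 4]

0: W B0 → L0 miss [D]
1: W B5 → L2 miss [D]
2: W B5 → L2 hit [D]
3: W B5 → L2 hit [D]
4: R B5 → L2 hit [D]
5: W B3 → L0 miss wb→B0 [D]
6: R B1 → L1 miss [-]
7: R B2 → L2 miss wb→B5 [-]
8: R B4 → L1 miss [-]
9: W B1 → L1 miss [D]
10: W B1 → L1 hit [D]
11: W B1 → L1 hit [D]
12: R B1 → L1 hit [D]
13: W B4 → L1 miss wb→B1 [D]
14: R B4 → L1 hit [D]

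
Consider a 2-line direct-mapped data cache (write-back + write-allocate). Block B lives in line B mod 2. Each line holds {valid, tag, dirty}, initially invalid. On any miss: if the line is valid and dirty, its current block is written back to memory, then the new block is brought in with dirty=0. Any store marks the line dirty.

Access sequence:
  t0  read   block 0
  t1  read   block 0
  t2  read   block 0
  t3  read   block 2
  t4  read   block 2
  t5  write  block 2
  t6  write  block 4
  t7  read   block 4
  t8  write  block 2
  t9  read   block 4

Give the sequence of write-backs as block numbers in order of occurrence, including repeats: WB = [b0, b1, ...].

WB = [2, 4, 2]

0: R B0 → L0 miss [-]
1: R B0 → L0 hit [-]
2: R B0 → L0 hit [-]
3: R B2 → L0 miss [-]
4: R B2 → L0 hit [-]
5: W B2 → L0 hit [D]
6: W B4 → L0 miss wb→B2 [D]
7: R B4 → L0 hit [D]
8: W B2 → L0 miss wb→B4 [D]
9: R B4 → L0 miss wb→B2 [-]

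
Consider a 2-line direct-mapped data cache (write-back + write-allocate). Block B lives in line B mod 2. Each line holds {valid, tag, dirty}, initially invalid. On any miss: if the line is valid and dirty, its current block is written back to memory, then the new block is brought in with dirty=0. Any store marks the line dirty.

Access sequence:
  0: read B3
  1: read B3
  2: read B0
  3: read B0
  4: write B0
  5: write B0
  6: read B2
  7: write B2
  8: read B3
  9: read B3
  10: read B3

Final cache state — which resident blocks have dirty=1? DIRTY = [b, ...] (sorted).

DIRTY = [2]

0: R B3 -> L1 miss  d=-]
1: R B3 -> L1 hit  d=-]
2: R B0 -> L0 miss  d=-]
3: R B0 -> L0 hit  d=-]
4: W B0 -> L0 hit  d=D]
5: W B0 -> L0 hit  d=D]
6: R B2 -> L0 miss wb->B0  d=-]
7: W B2 -> L0 hit  d=D]
8: R B3 -> L1 hit  d=-]
9: R B3 -> L1 hit  d=-]
10: R B3 -> L1 hit  d=-]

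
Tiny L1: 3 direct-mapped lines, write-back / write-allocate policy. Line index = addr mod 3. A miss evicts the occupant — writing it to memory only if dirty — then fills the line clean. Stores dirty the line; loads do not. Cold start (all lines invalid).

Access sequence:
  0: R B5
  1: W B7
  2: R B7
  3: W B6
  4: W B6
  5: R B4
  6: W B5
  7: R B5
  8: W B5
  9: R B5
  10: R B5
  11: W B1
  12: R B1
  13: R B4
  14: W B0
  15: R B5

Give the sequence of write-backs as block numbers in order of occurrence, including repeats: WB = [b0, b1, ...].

0: R B5 → L2 miss [-]
1: W B7 → L1 miss [D]
2: R B7 → L1 hit [D]
3: W B6 → L0 miss [D]
4: W B6 → L0 hit [D]
5: R B4 → L1 miss wb→B7 [-]
6: W B5 → L2 hit [D]
7: R B5 → L2 hit [D]
8: W B5 → L2 hit [D]
9: R B5 → L2 hit [D]
10: R B5 → L2 hit [D]
11: W B1 → L1 miss [D]
12: R B1 → L1 hit [D]
13: R B4 → L1 miss wb→B1 [-]
14: W B0 → L0 miss wb→B6 [D]
15: R B5 → L2 hit [D]

WB = [7, 1, 6]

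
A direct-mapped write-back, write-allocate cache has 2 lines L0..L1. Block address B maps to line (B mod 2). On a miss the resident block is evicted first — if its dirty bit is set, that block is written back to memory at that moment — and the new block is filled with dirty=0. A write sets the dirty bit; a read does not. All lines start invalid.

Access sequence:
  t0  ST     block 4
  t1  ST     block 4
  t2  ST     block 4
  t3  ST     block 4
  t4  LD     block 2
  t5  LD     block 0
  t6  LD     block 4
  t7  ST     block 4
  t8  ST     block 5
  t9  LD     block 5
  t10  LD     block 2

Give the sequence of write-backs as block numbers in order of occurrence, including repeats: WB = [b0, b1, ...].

WB = [4, 4]

0: W B4 -> L0 miss  d=D]
1: W B4 -> L0 hit  d=D]
2: W B4 -> L0 hit  d=D]
3: W B4 -> L0 hit  d=D]
4: R B2 -> L0 miss wb->B4  d=-]
5: R B0 -> L0 miss  d=-]
6: R B4 -> L0 miss  d=-]
7: W B4 -> L0 hit  d=D]
8: W B5 -> L1 miss  d=D]
9: R B5 -> L1 hit  d=D]
10: R B2 -> L0 miss wb->B4  d=-]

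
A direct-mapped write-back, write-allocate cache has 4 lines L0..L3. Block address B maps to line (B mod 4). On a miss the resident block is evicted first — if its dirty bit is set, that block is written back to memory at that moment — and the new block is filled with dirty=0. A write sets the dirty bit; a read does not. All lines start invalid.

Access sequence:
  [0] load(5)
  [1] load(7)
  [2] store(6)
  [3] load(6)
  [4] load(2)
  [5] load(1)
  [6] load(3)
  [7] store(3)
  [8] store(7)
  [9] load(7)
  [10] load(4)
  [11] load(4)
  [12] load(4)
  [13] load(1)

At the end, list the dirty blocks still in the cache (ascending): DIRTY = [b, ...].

DIRTY = [7]

0: R B5 → L1 miss [-]
1: R B7 → L3 miss [-]
2: W B6 → L2 miss [D]
3: R B6 → L2 hit [D]
4: R B2 → L2 miss wb→B6 [-]
5: R B1 → L1 miss [-]
6: R B3 → L3 miss [-]
7: W B3 → L3 hit [D]
8: W B7 → L3 miss wb→B3 [D]
9: R B7 → L3 hit [D]
10: R B4 → L0 miss [-]
11: R B4 → L0 hit [-]
12: R B4 → L0 hit [-]
13: R B1 → L1 hit [-]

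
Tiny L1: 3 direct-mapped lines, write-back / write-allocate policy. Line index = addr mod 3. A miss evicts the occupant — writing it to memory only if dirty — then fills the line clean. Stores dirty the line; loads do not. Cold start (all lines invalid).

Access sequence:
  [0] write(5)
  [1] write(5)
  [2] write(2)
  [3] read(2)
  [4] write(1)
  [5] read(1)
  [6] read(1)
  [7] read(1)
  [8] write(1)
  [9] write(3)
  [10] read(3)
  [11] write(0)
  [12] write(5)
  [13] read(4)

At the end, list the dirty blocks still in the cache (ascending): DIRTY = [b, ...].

DIRTY = [0, 5]

0: W B5 → L2 miss [D]
1: W B5 → L2 hit [D]
2: W B2 → L2 miss wb→B5 [D]
3: R B2 → L2 hit [D]
4: W B1 → L1 miss [D]
5: R B1 → L1 hit [D]
6: R B1 → L1 hit [D]
7: R B1 → L1 hit [D]
8: W B1 → L1 hit [D]
9: W B3 → L0 miss [D]
10: R B3 → L0 hit [D]
11: W B0 → L0 miss wb→B3 [D]
12: W B5 → L2 miss wb→B2 [D]
13: R B4 → L1 miss wb→B1 [-]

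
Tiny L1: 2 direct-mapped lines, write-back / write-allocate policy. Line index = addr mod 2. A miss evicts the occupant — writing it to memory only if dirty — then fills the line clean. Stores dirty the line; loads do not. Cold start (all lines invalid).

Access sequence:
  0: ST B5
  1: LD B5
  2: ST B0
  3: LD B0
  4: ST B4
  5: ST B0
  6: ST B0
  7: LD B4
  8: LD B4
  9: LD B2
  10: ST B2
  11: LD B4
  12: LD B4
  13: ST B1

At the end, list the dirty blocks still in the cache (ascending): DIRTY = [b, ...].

0: W B5 → L1 miss [D]
1: R B5 → L1 hit [D]
2: W B0 → L0 miss [D]
3: R B0 → L0 hit [D]
4: W B4 → L0 miss wb→B0 [D]
5: W B0 → L0 miss wb→B4 [D]
6: W B0 → L0 hit [D]
7: R B4 → L0 miss wb→B0 [-]
8: R B4 → L0 hit [-]
9: R B2 → L0 miss [-]
10: W B2 → L0 hit [D]
11: R B4 → L0 miss wb→B2 [-]
12: R B4 → L0 hit [-]
13: W B1 → L1 miss wb→B5 [D]

DIRTY = [1]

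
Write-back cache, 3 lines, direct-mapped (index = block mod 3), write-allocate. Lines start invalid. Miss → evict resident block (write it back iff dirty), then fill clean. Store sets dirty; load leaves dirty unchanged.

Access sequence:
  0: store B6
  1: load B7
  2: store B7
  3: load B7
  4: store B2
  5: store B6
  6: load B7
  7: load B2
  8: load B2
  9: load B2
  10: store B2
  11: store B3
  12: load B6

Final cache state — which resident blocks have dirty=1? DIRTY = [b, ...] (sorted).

0: W B6 -> L0 miss  d=D]
1: R B7 -> L1 miss  d=-]
2: W B7 -> L1 hit  d=D]
3: R B7 -> L1 hit  d=D]
4: W B2 -> L2 miss  d=D]
5: W B6 -> L0 hit  d=D]
6: R B7 -> L1 hit  d=D]
7: R B2 -> L2 hit  d=D]
8: R B2 -> L2 hit  d=D]
9: R B2 -> L2 hit  d=D]
10: W B2 -> L2 hit  d=D]
11: W B3 -> L0 miss wb->B6  d=D]
12: R B6 -> L0 miss wb->B3  d=-]

DIRTY = [2, 7]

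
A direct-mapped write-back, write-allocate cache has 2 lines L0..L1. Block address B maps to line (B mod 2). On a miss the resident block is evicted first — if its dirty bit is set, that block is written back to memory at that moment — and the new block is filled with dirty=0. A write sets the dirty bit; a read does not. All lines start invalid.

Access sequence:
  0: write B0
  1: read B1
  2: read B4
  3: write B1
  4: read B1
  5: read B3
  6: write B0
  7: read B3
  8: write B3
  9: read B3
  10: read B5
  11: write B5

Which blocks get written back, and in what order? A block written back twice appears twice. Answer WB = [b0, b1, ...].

  0 | W B0 → L0 miss [D]
  1 | R B1 → L1 miss [-]
  2 | R B4 → L0 miss wb→B0 [-]
  3 | W B1 → L1 hit [D]
  4 | R B1 → L1 hit [D]
  5 | R B3 → L1 miss wb→B1 [-]
  6 | W B0 → L0 miss [D]
  7 | R B3 → L1 hit [-]
  8 | W B3 → L1 hit [D]
  9 | R B3 → L1 hit [D]
  10 | R B5 → L1 miss wb→B3 [-]
  11 | W B5 → L1 hit [D]

WB = [0, 1, 3]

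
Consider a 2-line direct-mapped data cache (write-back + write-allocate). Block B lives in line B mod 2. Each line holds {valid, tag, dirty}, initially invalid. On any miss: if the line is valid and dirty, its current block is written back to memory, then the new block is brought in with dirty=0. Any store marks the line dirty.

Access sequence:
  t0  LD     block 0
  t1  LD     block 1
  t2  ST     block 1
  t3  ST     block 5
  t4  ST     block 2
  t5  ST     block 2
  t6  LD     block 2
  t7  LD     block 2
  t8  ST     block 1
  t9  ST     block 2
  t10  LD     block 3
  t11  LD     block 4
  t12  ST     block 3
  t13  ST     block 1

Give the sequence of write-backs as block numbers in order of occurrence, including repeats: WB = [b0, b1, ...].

0: R B0 → L0 miss [-]
1: R B1 → L1 miss [-]
2: W B1 → L1 hit [D]
3: W B5 → L1 miss wb→B1 [D]
4: W B2 → L0 miss [D]
5: W B2 → L0 hit [D]
6: R B2 → L0 hit [D]
7: R B2 → L0 hit [D]
8: W B1 → L1 miss wb→B5 [D]
9: W B2 → L0 hit [D]
10: R B3 → L1 miss wb→B1 [-]
11: R B4 → L0 miss wb→B2 [-]
12: W B3 → L1 hit [D]
13: W B1 → L1 miss wb→B3 [D]

WB = [1, 5, 1, 2, 3]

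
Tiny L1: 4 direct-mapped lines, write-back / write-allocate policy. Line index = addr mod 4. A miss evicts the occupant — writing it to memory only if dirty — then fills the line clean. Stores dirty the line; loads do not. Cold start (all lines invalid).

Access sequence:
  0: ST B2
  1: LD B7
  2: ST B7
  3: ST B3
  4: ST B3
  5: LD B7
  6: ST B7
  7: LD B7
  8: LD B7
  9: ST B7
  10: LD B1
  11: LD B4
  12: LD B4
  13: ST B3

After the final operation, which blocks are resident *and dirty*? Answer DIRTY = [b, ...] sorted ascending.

0: W B2 -> L2 miss  d=D]
1: R B7 -> L3 miss  d=-]
2: W B7 -> L3 hit  d=D]
3: W B3 -> L3 miss wb->B7  d=D]
4: W B3 -> L3 hit  d=D]
5: R B7 -> L3 miss wb->B3  d=-]
6: W B7 -> L3 hit  d=D]
7: R B7 -> L3 hit  d=D]
8: R B7 -> L3 hit  d=D]
9: W B7 -> L3 hit  d=D]
10: R B1 -> L1 miss  d=-]
11: R B4 -> L0 miss  d=-]
12: R B4 -> L0 hit  d=-]
13: W B3 -> L3 miss wb->B7  d=D]

DIRTY = [2, 3]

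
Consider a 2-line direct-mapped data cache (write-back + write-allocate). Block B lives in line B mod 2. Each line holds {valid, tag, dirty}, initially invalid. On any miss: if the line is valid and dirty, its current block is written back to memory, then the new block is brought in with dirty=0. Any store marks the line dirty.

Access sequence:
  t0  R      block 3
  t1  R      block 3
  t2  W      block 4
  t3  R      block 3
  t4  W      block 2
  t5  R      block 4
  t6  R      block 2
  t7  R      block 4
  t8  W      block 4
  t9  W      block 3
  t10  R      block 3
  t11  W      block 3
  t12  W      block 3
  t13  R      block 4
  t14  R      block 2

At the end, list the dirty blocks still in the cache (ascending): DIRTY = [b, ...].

DIRTY = [3]

0: R B3 -> L1 miss  d=-]
1: R B3 -> L1 hit  d=-]
2: W B4 -> L0 miss  d=D]
3: R B3 -> L1 hit  d=-]
4: W B2 -> L0 miss wb->B4  d=D]
5: R B4 -> L0 miss wb->B2  d=-]
6: R B2 -> L0 miss  d=-]
7: R B4 -> L0 miss  d=-]
8: W B4 -> L0 hit  d=D]
9: W B3 -> L1 hit  d=D]
10: R B3 -> L1 hit  d=D]
11: W B3 -> L1 hit  d=D]
12: W B3 -> L1 hit  d=D]
13: R B4 -> L0 hit  d=D]
14: R B2 -> L0 miss wb->B4  d=-]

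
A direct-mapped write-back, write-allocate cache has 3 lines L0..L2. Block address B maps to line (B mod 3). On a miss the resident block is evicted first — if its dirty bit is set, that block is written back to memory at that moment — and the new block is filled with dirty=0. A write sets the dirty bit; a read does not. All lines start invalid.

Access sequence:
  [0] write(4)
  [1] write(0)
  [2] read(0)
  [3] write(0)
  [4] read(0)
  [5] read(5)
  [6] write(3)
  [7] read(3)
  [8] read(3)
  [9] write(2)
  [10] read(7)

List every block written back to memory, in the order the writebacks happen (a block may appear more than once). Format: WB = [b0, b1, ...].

WB = [0, 4]

0: W B4 -> L1 miss  d=D]
1: W B0 -> L0 miss  d=D]
2: R B0 -> L0 hit  d=D]
3: W B0 -> L0 hit  d=D]
4: R B0 -> L0 hit  d=D]
5: R B5 -> L2 miss  d=-]
6: W B3 -> L0 miss wb->B0  d=D]
7: R B3 -> L0 hit  d=D]
8: R B3 -> L0 hit  d=D]
9: W B2 -> L2 miss  d=D]
10: R B7 -> L1 miss wb->B4  d=-]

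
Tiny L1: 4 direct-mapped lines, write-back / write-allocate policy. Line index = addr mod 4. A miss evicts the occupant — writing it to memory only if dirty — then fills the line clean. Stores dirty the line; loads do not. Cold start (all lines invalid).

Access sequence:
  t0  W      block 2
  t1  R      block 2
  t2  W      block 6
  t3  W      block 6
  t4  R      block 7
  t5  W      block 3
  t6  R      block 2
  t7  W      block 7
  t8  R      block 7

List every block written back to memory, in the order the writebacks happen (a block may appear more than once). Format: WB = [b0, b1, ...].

0: W B2 → L2 miss [D]
1: R B2 → L2 hit [D]
2: W B6 → L2 miss wb→B2 [D]
3: W B6 → L2 hit [D]
4: R B7 → L3 miss [-]
5: W B3 → L3 miss [D]
6: R B2 → L2 miss wb→B6 [-]
7: W B7 → L3 miss wb→B3 [D]
8: R B7 → L3 hit [D]

WB = [2, 6, 3]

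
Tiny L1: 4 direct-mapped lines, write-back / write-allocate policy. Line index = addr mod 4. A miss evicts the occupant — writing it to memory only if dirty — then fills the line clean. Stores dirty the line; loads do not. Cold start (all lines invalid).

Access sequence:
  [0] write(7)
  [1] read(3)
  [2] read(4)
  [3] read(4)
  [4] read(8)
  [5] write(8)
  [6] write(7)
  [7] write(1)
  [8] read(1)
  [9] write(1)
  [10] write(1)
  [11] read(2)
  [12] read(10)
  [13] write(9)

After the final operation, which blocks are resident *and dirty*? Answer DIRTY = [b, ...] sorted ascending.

0: W B7 -> L3 miss  d=D]
1: R B3 -> L3 miss wb->B7  d=-]
2: R B4 -> L0 miss  d=-]
3: R B4 -> L0 hit  d=-]
4: R B8 -> L0 miss  d=-]
5: W B8 -> L0 hit  d=D]
6: W B7 -> L3 miss  d=D]
7: W B1 -> L1 miss  d=D]
8: R B1 -> L1 hit  d=D]
9: W B1 -> L1 hit  d=D]
10: W B1 -> L1 hit  d=D]
11: R B2 -> L2 miss  d=-]
12: R B10 -> L2 miss  d=-]
13: W B9 -> L1 miss wb->B1  d=D]

DIRTY = [7, 8, 9]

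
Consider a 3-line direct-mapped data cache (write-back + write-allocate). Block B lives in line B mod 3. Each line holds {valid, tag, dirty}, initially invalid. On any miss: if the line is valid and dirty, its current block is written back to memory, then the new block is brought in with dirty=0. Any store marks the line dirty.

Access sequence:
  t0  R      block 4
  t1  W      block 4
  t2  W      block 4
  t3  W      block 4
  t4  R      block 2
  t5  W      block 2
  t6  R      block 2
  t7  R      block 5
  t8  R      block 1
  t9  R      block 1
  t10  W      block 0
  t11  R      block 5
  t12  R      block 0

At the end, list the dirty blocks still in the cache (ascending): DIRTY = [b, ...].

0: R B4 -> L1 miss  d=-]
1: W B4 -> L1 hit  d=D]
2: W B4 -> L1 hit  d=D]
3: W B4 -> L1 hit  d=D]
4: R B2 -> L2 miss  d=-]
5: W B2 -> L2 hit  d=D]
6: R B2 -> L2 hit  d=D]
7: R B5 -> L2 miss wb->B2  d=-]
8: R B1 -> L1 miss wb->B4  d=-]
9: R B1 -> L1 hit  d=-]
10: W B0 -> L0 miss  d=D]
11: R B5 -> L2 hit  d=-]
12: R B0 -> L0 hit  d=D]

DIRTY = [0]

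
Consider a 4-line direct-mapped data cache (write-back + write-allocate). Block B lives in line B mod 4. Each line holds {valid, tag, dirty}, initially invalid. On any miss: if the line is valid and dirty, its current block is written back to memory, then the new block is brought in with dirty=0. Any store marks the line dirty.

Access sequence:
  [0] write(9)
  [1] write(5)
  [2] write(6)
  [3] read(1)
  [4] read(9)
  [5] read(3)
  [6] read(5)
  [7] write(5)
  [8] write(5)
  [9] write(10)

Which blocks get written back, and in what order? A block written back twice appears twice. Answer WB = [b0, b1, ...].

0: W B9 → L1 miss [D]
1: W B5 → L1 miss wb→B9 [D]
2: W B6 → L2 miss [D]
3: R B1 → L1 miss wb→B5 [-]
4: R B9 → L1 miss [-]
5: R B3 → L3 miss [-]
6: R B5 → L1 miss [-]
7: W B5 → L1 hit [D]
8: W B5 → L1 hit [D]
9: W B10 → L2 miss wb→B6 [D]

WB = [9, 5, 6]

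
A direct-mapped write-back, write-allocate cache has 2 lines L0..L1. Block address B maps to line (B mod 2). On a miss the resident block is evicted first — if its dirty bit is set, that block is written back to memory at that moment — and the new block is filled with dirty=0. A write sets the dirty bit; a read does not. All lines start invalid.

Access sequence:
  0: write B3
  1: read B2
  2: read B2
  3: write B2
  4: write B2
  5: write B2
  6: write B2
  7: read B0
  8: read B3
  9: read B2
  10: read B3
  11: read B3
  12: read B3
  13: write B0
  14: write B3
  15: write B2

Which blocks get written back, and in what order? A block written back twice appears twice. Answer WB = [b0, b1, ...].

0: W B3 -> L1 miss  d=D]
1: R B2 -> L0 miss  d=-]
2: R B2 -> L0 hit  d=-]
3: W B2 -> L0 hit  d=D]
4: W B2 -> L0 hit  d=D]
5: W B2 -> L0 hit  d=D]
6: W B2 -> L0 hit  d=D]
7: R B0 -> L0 miss wb->B2  d=-]
8: R B3 -> L1 hit  d=D]
9: R B2 -> L0 miss  d=-]
10: R B3 -> L1 hit  d=D]
11: R B3 -> L1 hit  d=D]
12: R B3 -> L1 hit  d=D]
13: W B0 -> L0 miss  d=D]
14: W B3 -> L1 hit  d=D]
15: W B2 -> L0 miss wb->B0  d=D]

WB = [2, 0]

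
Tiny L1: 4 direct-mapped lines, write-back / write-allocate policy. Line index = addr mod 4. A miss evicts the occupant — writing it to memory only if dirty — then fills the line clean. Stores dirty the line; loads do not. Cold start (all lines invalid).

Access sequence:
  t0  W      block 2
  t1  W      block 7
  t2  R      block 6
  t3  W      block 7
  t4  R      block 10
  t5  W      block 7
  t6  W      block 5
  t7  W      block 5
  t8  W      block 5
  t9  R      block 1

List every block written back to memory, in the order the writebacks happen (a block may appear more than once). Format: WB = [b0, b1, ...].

WB = [2, 5]

0: W B2 → L2 miss [D]
1: W B7 → L3 miss [D]
2: R B6 → L2 miss wb→B2 [-]
3: W B7 → L3 hit [D]
4: R B10 → L2 miss [-]
5: W B7 → L3 hit [D]
6: W B5 → L1 miss [D]
7: W B5 → L1 hit [D]
8: W B5 → L1 hit [D]
9: R B1 → L1 miss wb→B5 [-]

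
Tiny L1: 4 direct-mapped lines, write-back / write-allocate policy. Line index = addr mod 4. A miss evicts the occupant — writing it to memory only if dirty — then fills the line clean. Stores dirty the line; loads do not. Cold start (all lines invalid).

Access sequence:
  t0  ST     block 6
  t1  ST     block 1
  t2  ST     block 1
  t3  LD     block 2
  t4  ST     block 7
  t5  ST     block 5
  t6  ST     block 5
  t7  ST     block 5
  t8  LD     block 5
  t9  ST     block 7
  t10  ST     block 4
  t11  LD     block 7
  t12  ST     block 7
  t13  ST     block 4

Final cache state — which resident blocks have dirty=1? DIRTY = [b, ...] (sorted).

  0 | W B6 → L2 miss [D]
  1 | W B1 → L1 miss [D]
  2 | W B1 → L1 hit [D]
  3 | R B2 → L2 miss wb→B6 [-]
  4 | W B7 → L3 miss [D]
  5 | W B5 → L1 miss wb→B1 [D]
  6 | W B5 → L1 hit [D]
  7 | W B5 → L1 hit [D]
  8 | R B5 → L1 hit [D]
  9 | W B7 → L3 hit [D]
  10 | W B4 → L0 miss [D]
  11 | R B7 → L3 hit [D]
  12 | W B7 → L3 hit [D]
  13 | W B4 → L0 hit [D]

DIRTY = [4, 5, 7]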